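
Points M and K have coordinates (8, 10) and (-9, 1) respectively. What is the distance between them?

d = sqrt((-17)^2 + (-9)^2) = sqrt(370)

sqrt(370)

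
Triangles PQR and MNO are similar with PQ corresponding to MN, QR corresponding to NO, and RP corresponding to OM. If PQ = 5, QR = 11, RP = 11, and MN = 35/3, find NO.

k = 35/3/5 = 7/3. NO = 7/3 * 11 = 77/3.

77/3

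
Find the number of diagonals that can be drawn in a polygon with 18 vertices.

Each of the 18 vertices connects to 15 non-adjacent vertices via diagonals.
Total connections = 18 × 15 = 270, but each diagonal is counted twice.
Number of diagonals = 270 / 2 = 135.

135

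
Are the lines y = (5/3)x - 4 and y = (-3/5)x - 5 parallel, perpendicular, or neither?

Slope of line 1: m1 = 5/3
Slope of line 2: m2 = -3/5
m1 * m2 = (5/3) * (-3/5) = -1 = -1, so the lines are perpendicular.

Perpendicular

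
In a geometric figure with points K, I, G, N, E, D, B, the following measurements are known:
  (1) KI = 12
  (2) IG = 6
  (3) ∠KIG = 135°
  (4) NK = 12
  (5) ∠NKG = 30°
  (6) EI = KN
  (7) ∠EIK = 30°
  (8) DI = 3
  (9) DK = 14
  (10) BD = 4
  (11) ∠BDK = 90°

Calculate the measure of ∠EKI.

From the given relations: EI = KN = 12.
Step 1: By the law of cosines on triangle KIE: KE² = 12² + 12² − 2·12·12·cos(30°) = 38.58, so KE ≈ 6.21.
Step 2: By the inverse law of cosines on triangle EKI: cos(∠EKI) = (6.21² + 12² − 12²) / (2·6.21·12) = 38.58/149.08 = 0.2588, so ∠EKI = 75°.

Therefore, the measure of angle ∠EKI = 75°.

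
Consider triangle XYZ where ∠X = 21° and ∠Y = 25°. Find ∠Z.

Let angle Z = x. Then 21 + 25 + x = 180.
x = 180 - 46 = 134 degrees.

134 degrees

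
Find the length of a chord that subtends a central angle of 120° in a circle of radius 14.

Chord = 2(14) sin(60°) = 14*sqrt(3)

14*sqrt(3)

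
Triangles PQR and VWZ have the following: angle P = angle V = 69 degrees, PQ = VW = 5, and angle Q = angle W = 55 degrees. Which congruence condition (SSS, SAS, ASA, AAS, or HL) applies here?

Consider the given information: angle P = angle V = 69 degrees, PQ = VW = 5, and angle Q = angle W = 55 degrees
This is not SSS or SAS: SSS requires all three pairs of sides, but we don't have that. SAS requires two sides and the included angle between them.
The correct criterion is ASA. Two pairs of corresponding angles and the included side are equal (Angle-Side-Angle).

ASA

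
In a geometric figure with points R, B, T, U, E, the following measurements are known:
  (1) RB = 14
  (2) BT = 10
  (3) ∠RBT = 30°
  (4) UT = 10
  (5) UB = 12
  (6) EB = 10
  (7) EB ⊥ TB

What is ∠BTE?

Step 1: By the law of cosines on triangle TBE: TE² = 10² + 10² − 2·10·10·cos(90°) = 200, so TE = 10·√2.
Step 2: By the inverse law of cosines on triangle BTE: cos(∠BTE) = (10² + (10·√2)² − 10²) / (2·10·10·√2) = 200/282.84 = 0.7071, so ∠BTE = 45°.

Therefore, the measure of angle ∠BTE = 45°.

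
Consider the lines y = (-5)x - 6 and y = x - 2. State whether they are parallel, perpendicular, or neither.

Slope of line 1: m1 = -5
Slope of line 2: m2 = 1
m1 != m2 (-5 != 1), so not parallel.
m1 * m2 = (-5) * (1) = -5 != -1, so not perpendicular.
The lines are neither parallel nor perpendicular.

Neither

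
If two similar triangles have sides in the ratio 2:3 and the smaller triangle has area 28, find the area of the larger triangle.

Area ratio = (2/3)^2 = 4/9. Area of the larger triangle = 28 * 9/4 = 63.

63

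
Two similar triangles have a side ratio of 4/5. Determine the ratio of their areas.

Area ratio = (side ratio)^2 = (4/5)^2 = 16:25.

16:25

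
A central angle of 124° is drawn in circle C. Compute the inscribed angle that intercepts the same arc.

An inscribed angle intercepts an arc from a point on the circle, while the central angle intercepts the same arc from the center.
The inscribed angle is always half the central angle: 124° / 2 = 62°.

62°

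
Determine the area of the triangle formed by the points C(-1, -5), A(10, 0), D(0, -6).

Using the Shoelace formula for a triangle:
Area = (1/2)|x0(y1 - y2) + x1(y2 - y0) + x2(y0 - y1)|
Area = (1/2)|-1(0 - -6) + 10(-6 - -5) + 0(-5 - 0)|
Area = (1/2)|-6 + -10 + 0|
Area = (1/2)|-16|
Area = (1/2)(16)
Area = 8

8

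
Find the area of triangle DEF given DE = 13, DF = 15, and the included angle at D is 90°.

Area = (1/2) * DE * DF * sin(D)
Area = (1/2) * 13 * 15 * sin(90°)
Area = (1/2) * 13 * 15 * 1
Area = 195/2

195/2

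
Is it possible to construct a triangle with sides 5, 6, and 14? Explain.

Check the triangle inequality: 5 + 6 = 11 ≤ 14.
Since the sum of two sides does not exceed the third, no triangle can be formed.

No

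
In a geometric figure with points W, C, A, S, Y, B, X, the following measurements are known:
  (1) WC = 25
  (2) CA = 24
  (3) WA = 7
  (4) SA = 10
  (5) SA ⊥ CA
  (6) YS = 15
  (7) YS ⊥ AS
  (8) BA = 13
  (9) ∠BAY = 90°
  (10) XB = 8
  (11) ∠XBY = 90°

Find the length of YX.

Step 1: By the law of cosines on triangle ASY: AY² = 10² + 15² − 2·10·15·cos(90°) = 325, so AY = 5·√13.
Step 2: By the law of cosines on triangle BAY: BY² = 13² + (5·√13)² − 2·13·5·√13·cos(90°) = 494, so BY ≈ 22.23.
Step 3: By the law of cosines on triangle YBX: YX² = 22.23² + 8² − 2·22.23·8·cos(90°) = 558, so YX = 3·√62.

Therefore, the length of YX = 3·√62.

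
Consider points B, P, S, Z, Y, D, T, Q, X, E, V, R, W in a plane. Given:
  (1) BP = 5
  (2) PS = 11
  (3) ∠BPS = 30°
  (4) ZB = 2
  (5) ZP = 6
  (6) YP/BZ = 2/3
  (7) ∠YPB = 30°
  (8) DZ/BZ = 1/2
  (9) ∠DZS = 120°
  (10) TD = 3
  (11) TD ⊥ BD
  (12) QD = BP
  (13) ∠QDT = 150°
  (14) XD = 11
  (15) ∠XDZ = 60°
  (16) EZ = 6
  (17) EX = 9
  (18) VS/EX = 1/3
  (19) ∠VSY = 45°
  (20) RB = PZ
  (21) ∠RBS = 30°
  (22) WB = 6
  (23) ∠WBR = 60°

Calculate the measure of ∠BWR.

From the given relations: RB = PZ = 6.
Step 1: By the law of cosines on triangle WBR: WR² = 6² + 6² − 2·6·6·cos(60°) = 36, so WR = 6.
Step 2: By the inverse law of cosines on triangle BWR: cos(∠BWR) = (6² + 6² − 6²) / (2·6·6) = 36/72 = 0.5, so ∠BWR = 60°.

Therefore, the measure of angle ∠BWR = 60°.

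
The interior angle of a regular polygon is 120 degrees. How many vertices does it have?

Exterior angle = 180 - 120 = 60. n = 360 / 60 = 6.

6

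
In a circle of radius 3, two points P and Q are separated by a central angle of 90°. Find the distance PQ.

Drop a perpendicular from the center to the chord, bisecting both the chord and the central angle.
Each half-chord = r sin(θ/2) = 3 sin(45°).
The full chord = 2 × 3 × sin(45°) = 3*sqrt(2).

3*sqrt(2)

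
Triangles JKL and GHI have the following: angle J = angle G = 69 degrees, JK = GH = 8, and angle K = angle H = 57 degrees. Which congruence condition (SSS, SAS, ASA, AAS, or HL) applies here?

The given information matches ASA: Two pairs of corresponding angles and the included side are equal (Angle-Side-Angle).

ASA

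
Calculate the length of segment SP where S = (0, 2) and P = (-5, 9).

The horizontal distance is |-5 - 0| = 5 and the vertical distance is |9 - 2| = 7.
By the Pythagorean theorem, d = sqrt(5^2 + 7^2) = sqrt(74).

sqrt(74)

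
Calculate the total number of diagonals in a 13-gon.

Total line segments between 13 vertices = C(13,2) = 78.
Subtract the 13 sides: 78 - 13 = 65 diagonals.

65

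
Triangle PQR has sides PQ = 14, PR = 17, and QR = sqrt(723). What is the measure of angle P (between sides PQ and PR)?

By the inverse law of cosines: cos(P) = (PQ² + PR² - QR²) / (2 × PQ × PR)
cos(P) = (14² + 17² - (sqrt(723))²) / (2 × 14 × 17)
cos(P) = (196 + 289 - (723)) / 476
cos(P) = -1/2
P = arccos(-1/2) = 120°

120°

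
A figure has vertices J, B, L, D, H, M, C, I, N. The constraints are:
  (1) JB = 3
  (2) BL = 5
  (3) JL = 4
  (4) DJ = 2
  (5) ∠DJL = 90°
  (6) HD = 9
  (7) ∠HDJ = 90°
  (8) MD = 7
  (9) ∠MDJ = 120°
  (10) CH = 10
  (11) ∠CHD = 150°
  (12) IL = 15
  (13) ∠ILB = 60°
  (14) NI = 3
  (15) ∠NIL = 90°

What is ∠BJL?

Step 1: By the inverse law of cosines on triangle BJL: cos(∠BJL) = (3² + 4² − 5²) / (2·3·4) = 0/24 = 0, so ∠BJL = 90°.

Therefore, the measure of angle ∠BJL = 90°.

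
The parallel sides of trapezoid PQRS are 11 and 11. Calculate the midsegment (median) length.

The midsegment (median) of a trapezoid connects the midpoints of the non-parallel sides.
Its length is the average of the two bases: (11 + 11) / 2 = 11.

11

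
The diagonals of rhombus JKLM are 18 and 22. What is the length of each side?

In a rhombus, the diagonals bisect each other perpendicularly, creating four congruent right triangles.
Each triangle has legs 9 (half of 18) and 11 (half of 22).
The hypotenuse of each right triangle is a side of the rhombus:
side = sqrt(9^2 + 11^2) = sqrt(202)

sqrt(202)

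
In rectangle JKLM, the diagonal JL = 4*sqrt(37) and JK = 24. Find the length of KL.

b = sqrt(d^2 - a^2) = sqrt(592 - 576) = sqrt(16) = 4

4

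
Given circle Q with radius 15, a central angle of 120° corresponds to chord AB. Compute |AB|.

Drop a perpendicular from the center to the chord, bisecting both the chord and the central angle.
Each half-chord = r sin(θ/2) = 15 sin(60°).
The full chord = 2 × 15 × sin(60°) = 15*sqrt(3).

15*sqrt(3)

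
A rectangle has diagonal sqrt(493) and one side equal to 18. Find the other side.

b = sqrt(d^2 - a^2) = sqrt(493 - 324) = sqrt(169) = 13

13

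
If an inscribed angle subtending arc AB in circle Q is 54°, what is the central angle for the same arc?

Central angle = 2 × 54° = 108° (inscribed angle theorem).

108°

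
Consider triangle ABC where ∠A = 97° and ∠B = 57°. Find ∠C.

The interior angles sum to 180°: angle C = 180 - 97 - 57 = 26°.
The triangle is obtuse (angles 97°, 57°, 26°).

26 degrees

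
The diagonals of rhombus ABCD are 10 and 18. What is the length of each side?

In a rhombus, the diagonals bisect each other perpendicularly, creating four congruent right triangles.
Each triangle has legs 5 (half of 10) and 9 (half of 18).
The hypotenuse of each right triangle is a side of the rhombus:
side = sqrt(5^2 + 9^2) = sqrt(106)

sqrt(106)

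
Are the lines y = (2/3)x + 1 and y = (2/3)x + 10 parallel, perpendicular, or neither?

Slope of line 1: m1 = 2/3
Slope of line 2: m2 = 2/3
Since m1 = m2 = 2/3, the lines are parallel.

Parallel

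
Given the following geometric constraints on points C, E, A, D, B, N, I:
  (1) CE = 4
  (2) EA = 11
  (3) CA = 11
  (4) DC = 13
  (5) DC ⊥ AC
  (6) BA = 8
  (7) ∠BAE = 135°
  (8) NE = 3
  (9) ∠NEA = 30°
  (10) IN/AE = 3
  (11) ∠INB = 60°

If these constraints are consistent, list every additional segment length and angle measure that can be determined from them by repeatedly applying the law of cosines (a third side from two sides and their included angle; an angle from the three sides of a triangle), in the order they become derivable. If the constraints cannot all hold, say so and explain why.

The constraints are consistent. Derivable facts, in order:
After 1 step:
- AD ≈ 17.03
- AN ≈ 8.53
- EB ≈ 17.59
- ∠ACE = 79.52°
- ∠AEC = 79.52°
- ∠CAE = 20.95°
After 2 steps:
- ∠ABE = 26.24°
- ∠ADC = 40.24°
- ∠AEB = 18.76°
- ∠ANE = 139.88°
- ∠CAD = 49.76°
- ∠EAN = 10.12°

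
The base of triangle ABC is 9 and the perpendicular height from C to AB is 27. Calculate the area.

Area = (1/2) * base * height
Area = (1/2) * 9 * 27
Area = 243/2

243/2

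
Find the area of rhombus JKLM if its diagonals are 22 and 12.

Area of a rhombus = (d1 * d2) / 2
Area = (22 * 12) / 2
Area = 264 / 2
Area = 132

132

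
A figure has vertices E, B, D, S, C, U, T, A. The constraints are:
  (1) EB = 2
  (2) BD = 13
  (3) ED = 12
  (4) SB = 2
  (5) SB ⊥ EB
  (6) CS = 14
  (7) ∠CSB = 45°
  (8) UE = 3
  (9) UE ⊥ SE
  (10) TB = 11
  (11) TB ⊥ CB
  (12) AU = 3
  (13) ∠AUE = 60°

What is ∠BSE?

Step 1: By the law of cosines on triangle SBE: SE² = 2² + 2² − 2·2·2·cos(90°) = 8, so SE = 2·√2.
Step 2: By the inverse law of cosines on triangle BSE: cos(∠BSE) = (2² + (2·√2)² − 2²) / (2·2·2·√2) = 8/11.31 = 0.7071, so ∠BSE = 45°.

Therefore, the measure of angle ∠BSE = 45°.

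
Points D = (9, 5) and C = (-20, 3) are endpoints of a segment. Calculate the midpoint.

The midpoint is the point halfway along the segment.
Move half the horizontal distance: 9 + (-20 - 9)/2 = 9 + -29/2 = -11/2
Move half the vertical distance: 5 + (3 - 5)/2 = 5 + -2/2 = 4
Midpoint = (-11/2, 4)

(-11/2, 4)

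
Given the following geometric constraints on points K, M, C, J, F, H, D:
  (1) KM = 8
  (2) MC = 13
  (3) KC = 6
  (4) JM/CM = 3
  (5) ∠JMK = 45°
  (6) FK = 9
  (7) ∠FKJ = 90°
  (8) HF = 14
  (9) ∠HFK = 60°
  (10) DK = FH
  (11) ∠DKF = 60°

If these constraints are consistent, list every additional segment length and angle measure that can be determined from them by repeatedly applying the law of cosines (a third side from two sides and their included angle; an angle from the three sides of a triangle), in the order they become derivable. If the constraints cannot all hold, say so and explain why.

The constraints are consistent. Derivable facts, in order:
After 1 step:
- FD = √151
- KH = √151
- KJ ≈ 33.82
- ∠CKM = 135.95°
- ∠CMK = 18.72°
- ∠KCM = 25.33°
After 2 steps:
- JF ≈ 35
- ∠DFK = 80.63°
- ∠FDK = 39.37°
- ∠FHK = 39.37°
- ∠FKH = 80.63°
- ∠JKM = 125.37°
- ∠KJM = 9.63°
After 3 steps:
- ∠FJK = 14.9°
- ∠JFK = 75.1°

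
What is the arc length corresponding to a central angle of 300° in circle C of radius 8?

Arc length = 2π(8)(5/6) = 40*pi/3

40*pi/3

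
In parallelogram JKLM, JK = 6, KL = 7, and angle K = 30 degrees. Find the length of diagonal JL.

The diagonal of a parallelogram can be found by treating two adjacent sides and the diagonal as a triangle.
Applying the law of cosines with sides 6, 7 and included angle 30°:
d^2 = 36 + 49 - 84*cos(30°) = 85 - 42*sqrt(3)
d = sqrt(85 - 42*sqrt(3))

sqrt(85 - 42*sqrt(3))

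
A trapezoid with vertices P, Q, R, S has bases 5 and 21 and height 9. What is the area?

A trapezoid's area equals the midsegment times the height.
The midsegment is (5 + 21) / 2 = 13.
Area = 13 * 9 = 117.

117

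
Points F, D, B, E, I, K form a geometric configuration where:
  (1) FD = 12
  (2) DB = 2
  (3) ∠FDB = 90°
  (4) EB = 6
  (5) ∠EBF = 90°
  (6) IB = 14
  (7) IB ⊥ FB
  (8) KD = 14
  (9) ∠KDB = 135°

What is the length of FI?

Step 1: By the law of cosines on triangle BDF: BF² = 2² + 12² − 2·2·12·cos(90°) = 148, so BF = 2·√37.
Step 2: By the law of cosines on triangle FBI: FI² = (2·√37)² + 14² − 2·2·√37·14·cos(90°) = 344, so FI = 2·√86.

Therefore, the length of FI = 2·√86.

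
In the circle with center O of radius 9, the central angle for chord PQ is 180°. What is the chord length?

Chord = 2(9) sin(90°) = 18

18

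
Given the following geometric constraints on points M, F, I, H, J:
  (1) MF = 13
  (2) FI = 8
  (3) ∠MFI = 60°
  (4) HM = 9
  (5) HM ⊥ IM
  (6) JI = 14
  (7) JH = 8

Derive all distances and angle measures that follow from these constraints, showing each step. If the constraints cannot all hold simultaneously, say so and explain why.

The constraints are consistent.

Step 1: From MF = 13, FI = 8, and ∠MFI = 60°, by the law of cosines:
  MI² = MF² + FI² - 2·MF·FI·cos(60°) = 169 + 64 - 104 = 129
  MI = √129

Step 2: From IM = √129, MH = 9, and ∠IMH = 90°, by the law of cosines:
  IH² = IM² + MH² - 2·IM·MH·cos(90°) = 129 + 81 - 0 = 210
  IH ≈ 14.49

Step 3: From MF = 13, MI = √129, FI = 8, by the inverse law of cosines:
  cos(∠FMI) = (MF² + MI² - FI²) / (2·MF·MI)
  ∠FMI = 37.59°

Step 4: From IF = 8, IM = √129, FM = 13, by the inverse law of cosines:
  cos(∠FIM) = (IF² + IM² - FM²) / (2·IF·IM)
  ∠FIM = 82.41°

Step 5: From IH = 14.49, IJ = 14, HJ = 8, by the inverse law of cosines:
  cos(∠HIJ) = (IH² + IJ² - HJ²) / (2·IH·IJ)
  ∠HIJ = 32.56°

Step 6: From IH = 14.49, IM = √129, HM = 9, by the inverse law of cosines:
  cos(∠HIM) = (IH² + IM² - HM²) / (2·IH·IM)
  ∠HIM = 38.39°

Step 7: From HI = 14.49, HJ = 8, IJ = 14, by the inverse law of cosines:
  cos(∠IHJ) = (HI² + HJ² - IJ²) / (2·HI·HJ)
  ∠IHJ = 70.34°

Step 8: From HI = 14.49, HM = 9, IM = √129, by the inverse law of cosines:
  cos(∠IHM) = (HI² + HM² - IM²) / (2·HI·HM)
  ∠IHM = 51.61°

Step 9: From JH = 8, JI = 14, HI = 14.49, by the inverse law of cosines:
  cos(∠HJI) = (JH² + JI² - HI²) / (2·JH·JI)
  ∠HJI = 77.1°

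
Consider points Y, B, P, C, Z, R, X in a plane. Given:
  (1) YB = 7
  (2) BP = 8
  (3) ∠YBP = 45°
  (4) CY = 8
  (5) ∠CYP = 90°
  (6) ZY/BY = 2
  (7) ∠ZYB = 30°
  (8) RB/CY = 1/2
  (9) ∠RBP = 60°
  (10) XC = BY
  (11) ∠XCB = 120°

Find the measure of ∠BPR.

From the given relations: RB = 1/2·CY = 1/2·8 = 4.
Step 1: By the law of cosines on triangle PBR: PR² = 8² + 4² − 2·8·4·cos(60°) = 48, so PR = 4·√3.
Step 2: By the inverse law of cosines on triangle BPR: cos(∠BPR) = (8² + (4·√3)² − 4²) / (2·8·4·√3) = 96/110.85 = 0.866, so ∠BPR = 30°.

Therefore, the measure of angle ∠BPR = 30°.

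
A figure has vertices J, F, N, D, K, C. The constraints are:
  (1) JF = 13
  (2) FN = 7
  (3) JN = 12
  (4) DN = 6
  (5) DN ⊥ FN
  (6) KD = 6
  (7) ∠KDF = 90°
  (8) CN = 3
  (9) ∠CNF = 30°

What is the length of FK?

Step 1: By the law of cosines on triangle FND: FD² = 7² + 6² − 2·7·6·cos(90°) = 85, so FD = √85.
Step 2: By the law of cosines on triangle FDK: FK² = √85² + 6² − 2·√85·6·cos(90°) = 121, so FK = 11.

Therefore, the length of FK = 11.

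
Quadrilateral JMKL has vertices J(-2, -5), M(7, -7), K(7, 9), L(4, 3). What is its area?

Using the Shoelace formula for a quadrilateral (vertices in order):
Area = (1/2)|sum of (x_i * y_(i+1) - x_(i+1) * y_i)|
Terms: (-2*-7 - 7*-5) = 49, (7*9 - 7*-7) = 112, (7*3 - 4*9) = -15, (4*-5 - -2*3) = -14
Sum = 132
Area = (1/2)(132) = 66

66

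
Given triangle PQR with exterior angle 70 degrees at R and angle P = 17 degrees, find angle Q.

The exterior angle theorem states that an exterior angle equals the sum of the two non-adjacent interior angles.
So 70 = 17 + angle Q, which gives angle Q = 70 - 17 = 53 degrees.

53 degrees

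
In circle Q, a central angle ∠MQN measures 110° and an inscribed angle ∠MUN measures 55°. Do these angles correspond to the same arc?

By the inscribed angle theorem, if both angles subtend the same arc, the inscribed angle must be half the central angle.
Half of 110° = 55°, which equals the given inscribed angle of 55°.
Therefore, yes, they correspond to the same arc.

Yes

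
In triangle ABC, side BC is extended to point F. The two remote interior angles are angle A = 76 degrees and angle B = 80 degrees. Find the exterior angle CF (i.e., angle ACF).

The interior angle at C is 180 - 76 - 80 = 24 degrees.
The exterior angle and interior angle at C are supplementary:
Exterior angle = 180 - 24 = 156 degrees.

156 degrees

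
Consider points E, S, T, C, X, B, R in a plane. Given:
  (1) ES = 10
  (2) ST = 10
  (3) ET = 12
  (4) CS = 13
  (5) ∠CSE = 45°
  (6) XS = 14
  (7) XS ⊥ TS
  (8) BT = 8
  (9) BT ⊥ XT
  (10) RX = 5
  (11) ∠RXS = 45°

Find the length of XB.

Step 1: By the law of cosines on triangle XST: XT² = 14² + 10² − 2·14·10·cos(90°) = 296, so XT = 2·√74.
Step 2: By the law of cosines on triangle XTB: XB² = (2·√74)² + 8² − 2·2·√74·8·cos(90°) = 360, so XB = 6·√10.

Therefore, the length of XB = 6·√10.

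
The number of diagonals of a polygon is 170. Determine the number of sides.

Using d = n(n - 3)/2, we solve 170 = n(n - 3)/2.
So n(n - 3) = 340.
Testing n = 20: 20 * 17 = 340 = 340. Correct.
The polygon has 20 sides.

20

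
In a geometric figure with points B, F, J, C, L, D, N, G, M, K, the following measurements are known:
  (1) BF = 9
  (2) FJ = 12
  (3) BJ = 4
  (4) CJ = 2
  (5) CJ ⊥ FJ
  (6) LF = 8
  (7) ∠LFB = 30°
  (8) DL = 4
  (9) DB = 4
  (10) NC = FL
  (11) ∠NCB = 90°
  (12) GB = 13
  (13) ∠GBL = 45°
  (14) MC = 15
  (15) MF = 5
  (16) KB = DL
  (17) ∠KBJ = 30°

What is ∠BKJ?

From the given relations: KB = DL = 4.
Step 1: By the law of cosines on triangle KBJ: KJ² = 4² + 4² − 2·4·4·cos(30°) = 4.29, so KJ ≈ 2.07.
Step 2: By the inverse law of cosines on triangle BKJ: cos(∠BKJ) = (4² + 2.07² − 4²) / (2·4·2.07) = 4.29/16.56 = 0.2588, so ∠BKJ = 75°.

Therefore, the measure of angle ∠BKJ = 75°.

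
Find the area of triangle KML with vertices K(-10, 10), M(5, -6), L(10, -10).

Shoelace: Area = (1/2)|-10(-6--10) + 5(-10-10) + 10(10--6)| = (1/2)(20) = 10

10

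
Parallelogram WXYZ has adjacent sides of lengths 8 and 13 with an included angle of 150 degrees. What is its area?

The area of a parallelogram equals the product of two adjacent sides times the sine of the included angle.
This is because the height equals 13 * sin(150°) = 13/2.
Area = 8 * 13/2 = 52

52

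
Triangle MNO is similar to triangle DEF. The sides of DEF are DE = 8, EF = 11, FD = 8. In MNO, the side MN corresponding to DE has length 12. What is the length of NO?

Since the triangles are similar, the ratio of corresponding sides is constant.
Scale factor k = MN / DE = 12 / 8 = 3/2
NO = k * EF = 3/2 * 11 = 33/2

33/2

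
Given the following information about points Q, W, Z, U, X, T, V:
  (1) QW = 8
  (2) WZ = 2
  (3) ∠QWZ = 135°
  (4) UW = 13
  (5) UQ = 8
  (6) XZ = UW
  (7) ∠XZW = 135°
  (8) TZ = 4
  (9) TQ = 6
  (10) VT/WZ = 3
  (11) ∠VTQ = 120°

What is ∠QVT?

From the given relations: VT = 3·WZ = 3·2 = 6.
Step 1: By the law of cosines on triangle VTQ: VQ² = 6² + 6² − 2·6·6·cos(120°) = 108, so VQ = 6·√3.
Step 2: By the inverse law of cosines on triangle QVT: cos(∠QVT) = ((6·√3)² + 6² − 6²) / (2·6·√3·6) = 108/124.71 = 0.866, so ∠QVT = 30°.

Therefore, the measure of angle ∠QVT = 30°.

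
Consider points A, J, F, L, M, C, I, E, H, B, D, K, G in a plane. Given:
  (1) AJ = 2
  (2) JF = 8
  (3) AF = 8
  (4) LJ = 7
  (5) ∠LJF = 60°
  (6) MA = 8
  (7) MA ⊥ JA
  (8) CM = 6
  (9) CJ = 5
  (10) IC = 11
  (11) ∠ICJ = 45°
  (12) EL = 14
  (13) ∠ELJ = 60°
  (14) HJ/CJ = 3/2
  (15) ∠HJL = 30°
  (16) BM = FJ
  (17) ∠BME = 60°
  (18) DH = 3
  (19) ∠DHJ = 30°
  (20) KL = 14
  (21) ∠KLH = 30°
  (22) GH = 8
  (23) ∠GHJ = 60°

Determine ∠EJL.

Step 1: By the law of cosines on triangle JLE: JE² = 7² + 14² − 2·7·14·cos(60°) = 147, so JE = 7·√3.
Step 2: By the inverse law of cosines on triangle EJL: cos(∠EJL) = ((7·√3)² + 7² − 14²) / (2·7·√3·7) = 0/169.74 = 0, so ∠EJL = 90°.

Therefore, the measure of angle ∠EJL = 90°.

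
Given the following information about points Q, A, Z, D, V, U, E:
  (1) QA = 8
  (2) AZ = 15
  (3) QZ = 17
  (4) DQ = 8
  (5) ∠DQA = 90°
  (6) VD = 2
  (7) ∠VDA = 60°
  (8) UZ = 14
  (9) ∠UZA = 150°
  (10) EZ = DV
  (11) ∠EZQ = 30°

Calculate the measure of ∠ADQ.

Step 1: By the law of cosines on triangle DQA: DA² = 8² + 8² − 2·8·8·cos(90°) = 128, so DA = 8·√2.
Step 2: By the inverse law of cosines on triangle ADQ: cos(∠ADQ) = ((8·√2)² + 8² − 8²) / (2·8·√2·8) = 128/181.02 = 0.7071, so ∠ADQ = 45°.

Therefore, the measure of angle ∠ADQ = 45°.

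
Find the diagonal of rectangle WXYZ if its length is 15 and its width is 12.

A rectangle's diagonal splits it into two right triangles, with the diagonal as the hypotenuse.
By the Pythagorean theorem, d^2 = 15^2 + 12^2 = 369.
Therefore d = sqrt(369) = 3*sqrt(41).

3*sqrt(41)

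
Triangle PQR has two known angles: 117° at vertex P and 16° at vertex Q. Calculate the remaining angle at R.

By the triangle angle sum property, the three interior angles of any triangle add up to 180°.
We know angle P = 117° and angle Q = 16°, so their sum is 133°.
Therefore angle R = 180° - 133° = 47°.

47 degrees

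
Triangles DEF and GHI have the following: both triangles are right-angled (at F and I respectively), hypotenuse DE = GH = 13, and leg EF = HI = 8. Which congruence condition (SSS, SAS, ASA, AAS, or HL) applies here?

The given information provides:
both triangles are right-angled (at F and I respectively), hypotenuse DE = GH = 13, and leg EF = HI = 8
This matches the HL congruence theorem.
The hypotenuse and one leg of two right triangles are equal (Hypotenuse-Leg).

HL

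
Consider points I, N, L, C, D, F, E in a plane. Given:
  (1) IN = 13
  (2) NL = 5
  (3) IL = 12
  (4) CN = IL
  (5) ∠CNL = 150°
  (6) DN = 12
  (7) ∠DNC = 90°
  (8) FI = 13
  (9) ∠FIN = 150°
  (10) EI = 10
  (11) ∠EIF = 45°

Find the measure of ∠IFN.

Step 1: By the law of cosines on triangle FIN: FN² = 13² + 13² − 2·13·13·cos(150°) = 630.72, so FN ≈ 25.11.
Step 2: By the inverse law of cosines on triangle IFN: cos(∠IFN) = (13² + 25.11² − 13²) / (2·13·25.11) = 630.72/652.97 = 0.9659, so ∠IFN = 15°.

Therefore, the measure of angle ∠IFN = 15°.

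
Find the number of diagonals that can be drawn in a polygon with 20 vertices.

The number of diagonals in an n-gon is n(n - 3)/2.
For n = 20: 20(20 - 3)/2 = 20 × 17 / 2 = 170.

170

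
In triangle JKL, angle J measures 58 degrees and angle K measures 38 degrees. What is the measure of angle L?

angle L = 180 - 58 - 38 = 84 degrees.

84 degrees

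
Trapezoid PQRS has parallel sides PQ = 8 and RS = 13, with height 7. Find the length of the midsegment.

The midsegment of a trapezoid = (base1 + base2) / 2
midsegment = (8 + 13) / 2
midsegment = 21 / 2
midsegment = 21/2

21/2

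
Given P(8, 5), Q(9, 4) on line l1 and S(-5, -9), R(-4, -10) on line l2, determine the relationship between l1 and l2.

Slope of line 1: m1 = (4 - 5)/(9 - 8) = -1/1 = -1
Slope of line 2: m2 = (-10 - -9)/(-4 - -5) = -1/1 = -1
Since m1 = m2 = -1, the lines are parallel.

Parallel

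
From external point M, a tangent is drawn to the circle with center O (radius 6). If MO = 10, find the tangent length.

Let T be the point of tangency. Then OT ⊥ MT (radius ⊥ tangent).
In right triangle OTM: OM² = OT² + MT²
10² = 6² + MT²
MT² = 64, MT = 8

8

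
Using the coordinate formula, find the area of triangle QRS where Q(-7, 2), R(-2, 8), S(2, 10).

The Shoelace formula computes the area from vertex coordinates by summing cross products.
For vertices (-7,2), (-2,8), (2,10):
Signed sum = -7*8 - -2*2 + -2*10 - 2*8 + 2*2 - -7*10
= -52 + -36 + 74 = -14
Area = (1/2)|-14| = 7.

7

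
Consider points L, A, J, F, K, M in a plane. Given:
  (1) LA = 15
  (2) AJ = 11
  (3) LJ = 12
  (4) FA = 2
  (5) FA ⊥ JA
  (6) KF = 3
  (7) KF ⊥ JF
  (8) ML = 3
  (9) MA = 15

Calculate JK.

Step 1: By the law of cosines on triangle FAJ: FJ² = 2² + 11² − 2·2·11·cos(90°) = 125, so FJ = 5·√5.
Step 2: By the law of cosines on triangle JFK: JK² = (5·√5)² + 3² − 2·5·√5·3·cos(90°) = 134, so JK = √134.

Therefore, the length of JK = √134.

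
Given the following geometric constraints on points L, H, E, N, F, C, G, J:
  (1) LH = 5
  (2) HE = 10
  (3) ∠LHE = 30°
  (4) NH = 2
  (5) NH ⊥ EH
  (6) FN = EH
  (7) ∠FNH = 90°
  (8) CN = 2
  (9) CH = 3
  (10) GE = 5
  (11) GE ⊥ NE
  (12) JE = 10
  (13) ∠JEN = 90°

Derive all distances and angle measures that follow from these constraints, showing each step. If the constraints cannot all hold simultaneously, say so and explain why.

The constraints are consistent.

From the given relations:
  FN = EH = 10

Step 1: From LH = 5, HE = 10, and ∠LHE = 30°, by the law of cosines:
  LE² = LH² + HE² - 2·LH·HE·cos(30°) = 25 + 100 - 86.6 = 38.4
  LE ≈ 6.2

Step 2: From HN = 2, NF = 10, and ∠HNF = 90°, by the law of cosines:
  HF² = HN² + NF² - 2·HN·NF·cos(90°) = 4 + 100 - 0 = 104
  HF = 2·√26

Step 3: From EH = 10, HN = 2, and ∠EHN = 90°, by the law of cosines:
  EN² = EH² + HN² - 2·EH·HN·cos(90°) = 100 + 4 - 0 = 104
  EN = 2·√26

Step 4: From HC = 3, HN = 2, CN = 2, by the inverse law of cosines:
  cos(∠CHN) = (HC² + HN² - CN²) / (2·HC·HN)
  ∠CHN = 41.41°

Step 5: From NC = 2, NH = 2, CH = 3, by the inverse law of cosines:
  cos(∠CNH) = (NC² + NH² - CH²) / (2·NC·NH)
  ∠CNH = 97.18°

Step 6: From CH = 3, CN = 2, HN = 2, by the inverse law of cosines:
  cos(∠HCN) = (CH² + CN² - HN²) / (2·CH·CN)
  ∠HCN = 41.41°

Step 7: From NE = 2·√26, EG = 5, and ∠NEG = 90°, by the law of cosines:
  NG² = NE² + EG² - 2·NE·EG·cos(90°) = 104 + 25 - 0 = 129
  NG = √129

Step 8: From NE = 2·√26, EJ = 10, and ∠NEJ = 90°, by the law of cosines:
  NJ² = NE² + EJ² - 2·NE·EJ·cos(90°) = 104 + 100 - 0 = 204
  NJ = 2·√51

Step 9: From LE = 6.2, LH = 5, EH = 10, by the inverse law of cosines:
  cos(∠ELH) = (LE² + LH² - EH²) / (2·LE·LH)
  ∠ELH = 126.21°

Step 10: From HF = 2·√26, HN = 2, FN = 10, by the inverse law of cosines:
  cos(∠FHN) = (HF² + HN² - FN²) / (2·HF·HN)
  ∠FHN = 78.69°

Step 11: From EH = 10, EL = 6.2, HL = 5, by the inverse law of cosines:
  cos(∠HEL) = (EH² + EL² - HL²) / (2·EH·EL)
  ∠HEL = 23.79°

Step 12: From EH = 10, EN = 2·√26, HN = 2, by the inverse law of cosines:
  cos(∠HEN) = (EH² + EN² - HN²) / (2·EH·EN)
  ∠HEN = 11.31°

Step 13: From NE = 2·√26, NH = 2, EH = 10, by the inverse law of cosines:
  cos(∠ENH) = (NE² + NH² - EH²) / (2·NE·NH)
  ∠ENH = 78.69°

Step 14: From FH = 2·√26, FN = 10, HN = 2, by the inverse law of cosines:
  cos(∠HFN) = (FH² + FN² - HN²) / (2·FH·FN)
  ∠HFN = 11.31°

Step 15: From NE = 2·√26, NG = √129, EG = 5, by the inverse law of cosines:
  cos(∠ENG) = (NE² + NG² - EG²) / (2·NE·NG)
  ∠ENG = 26.12°

Step 16: From NE = 2·√26, NJ = 2·√51, EJ = 10, by the inverse law of cosines:
  cos(∠ENJ) = (NE² + NJ² - EJ²) / (2·NE·NJ)
  ∠ENJ = 44.44°

Step 17: From GE = 5, GN = √129, EN = 2·√26, by the inverse law of cosines:
  cos(∠EGN) = (GE² + GN² - EN²) / (2·GE·GN)
  ∠EGN = 63.88°

Step 18: From JE = 10, JN = 2·√51, EN = 2·√26, by the inverse law of cosines:
  cos(∠EJN) = (JE² + JN² - EN²) / (2·JE·JN)
  ∠EJN = 45.56°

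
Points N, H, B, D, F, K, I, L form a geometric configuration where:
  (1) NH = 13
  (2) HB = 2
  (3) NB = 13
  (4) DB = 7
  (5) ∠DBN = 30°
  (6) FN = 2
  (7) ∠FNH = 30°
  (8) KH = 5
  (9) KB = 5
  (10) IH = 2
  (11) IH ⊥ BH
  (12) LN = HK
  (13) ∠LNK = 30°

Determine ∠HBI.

Step 1: By the law of cosines on triangle BHI: BI² = 2² + 2² − 2·2·2·cos(90°) = 8, so BI = 2·√2.
Step 2: By the inverse law of cosines on triangle HBI: cos(∠HBI) = (2² + (2·√2)² − 2²) / (2·2·2·√2) = 8/11.31 = 0.7071, so ∠HBI = 45°.

Therefore, the measure of angle ∠HBI = 45°.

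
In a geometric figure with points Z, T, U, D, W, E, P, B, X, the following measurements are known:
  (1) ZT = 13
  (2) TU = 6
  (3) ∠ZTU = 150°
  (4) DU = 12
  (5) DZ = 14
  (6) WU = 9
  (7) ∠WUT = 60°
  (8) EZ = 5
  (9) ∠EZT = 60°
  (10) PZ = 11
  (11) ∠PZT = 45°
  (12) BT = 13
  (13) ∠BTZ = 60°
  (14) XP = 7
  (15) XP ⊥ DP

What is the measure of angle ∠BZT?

Step 1: By the law of cosines on triangle ZTB: ZB² = 13² + 13² − 2·13·13·cos(60°) = 169, so ZB = 13.
Step 2: By the inverse law of cosines on triangle BZT: cos(∠BZT) = (13² + 13² − 13²) / (2·13·13) = 169/338 = 0.5, so ∠BZT = 60°.

Therefore, the measure of angle ∠BZT = 60°.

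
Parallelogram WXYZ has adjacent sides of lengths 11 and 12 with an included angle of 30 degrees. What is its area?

Area = a * b * sin(theta)
Area = 11 * 12 * sin(30 degrees)
Area = 132 * 1/2
Area = 66

66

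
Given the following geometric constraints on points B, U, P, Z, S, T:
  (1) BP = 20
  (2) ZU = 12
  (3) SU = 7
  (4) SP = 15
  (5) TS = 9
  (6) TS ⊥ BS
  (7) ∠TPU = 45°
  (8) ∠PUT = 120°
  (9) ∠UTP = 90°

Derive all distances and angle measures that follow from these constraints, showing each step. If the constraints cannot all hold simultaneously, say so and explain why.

These constraints are not satisfiable: (7), (8) and (9) are the three interior angles of triangle TPU, which must sum to 180°, but 45° + 120° + 90° = 255°. No planar figure meets all of them, so nothing further can be derived.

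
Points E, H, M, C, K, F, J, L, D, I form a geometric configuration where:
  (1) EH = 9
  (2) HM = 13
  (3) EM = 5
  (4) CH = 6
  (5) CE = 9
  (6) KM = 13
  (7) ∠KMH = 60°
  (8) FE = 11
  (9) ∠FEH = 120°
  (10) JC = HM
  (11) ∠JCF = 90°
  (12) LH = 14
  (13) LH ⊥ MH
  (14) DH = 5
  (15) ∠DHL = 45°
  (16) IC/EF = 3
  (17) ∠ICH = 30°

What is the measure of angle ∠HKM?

Step 1: By the law of cosines on triangle KMH: KH² = 13² + 13² − 2·13·13·cos(60°) = 169, so KH = 13.
Step 2: By the inverse law of cosines on triangle HKM: cos(∠HKM) = (13² + 13² − 13²) / (2·13·13) = 169/338 = 0.5, so ∠HKM = 60°.

Therefore, the measure of angle ∠HKM = 60°.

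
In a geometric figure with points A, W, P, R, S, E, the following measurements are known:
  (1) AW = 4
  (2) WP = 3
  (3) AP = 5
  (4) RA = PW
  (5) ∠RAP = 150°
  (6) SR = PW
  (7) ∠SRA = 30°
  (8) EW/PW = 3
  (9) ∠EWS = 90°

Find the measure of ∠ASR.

From the given relations: SR = PW = 3; RA = PW = 3.
Step 1: By the law of cosines on triangle SRA: SA² = 3² + 3² − 2·3·3·cos(30°) = 2.41, so SA ≈ 1.55.
Step 2: By the inverse law of cosines on triangle ASR: cos(∠ASR) = (1.55² + 3² − 3²) / (2·1.55·3) = 2.41/9.32 = 0.2588, so ∠ASR = 75°.

Therefore, the measure of angle ∠ASR = 75°.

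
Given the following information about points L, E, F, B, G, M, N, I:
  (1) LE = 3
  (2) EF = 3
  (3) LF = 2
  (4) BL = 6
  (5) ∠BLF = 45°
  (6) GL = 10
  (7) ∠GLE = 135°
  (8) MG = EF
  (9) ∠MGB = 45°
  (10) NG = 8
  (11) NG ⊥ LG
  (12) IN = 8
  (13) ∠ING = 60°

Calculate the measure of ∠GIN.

Step 1: By the law of cosines on triangle ING: IG² = 8² + 8² − 2·8·8·cos(60°) = 64, so IG = 8.
Step 2: By the inverse law of cosines on triangle GIN: cos(∠GIN) = (8² + 8² − 8²) / (2·8·8) = 64/128 = 0.5, so ∠GIN = 60°.

Therefore, the measure of angle ∠GIN = 60°.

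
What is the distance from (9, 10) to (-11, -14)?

The horizontal distance is |-11 - 9| = 20 and the vertical distance is |-14 - 10| = 24.
By the Pythagorean theorem, d = sqrt(20^2 + 24^2) = sqrt(976) = 4*sqrt(61).

4*sqrt(61)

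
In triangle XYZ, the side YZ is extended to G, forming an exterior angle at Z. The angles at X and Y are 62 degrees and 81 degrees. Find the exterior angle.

By the exterior angle theorem, an exterior angle of a triangle equals the sum of the two remote interior angles.
Exterior angle = angle X + angle Y
Exterior angle = 62 + 81 = 143 degrees

143 degrees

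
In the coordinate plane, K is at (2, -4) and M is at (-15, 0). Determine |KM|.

The horizontal distance is |-15 - 2| = 17 and the vertical distance is |0 - -4| = 4.
By the Pythagorean theorem, d = sqrt(17^2 + 4^2) = sqrt(305).

sqrt(305)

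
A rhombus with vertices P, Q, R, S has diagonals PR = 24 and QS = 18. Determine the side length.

The diagonals of a rhombus bisect each other at right angles.
Half-diagonals: 24/2 = 12 and 18/2 = 9
side = sqrt(12^2 + 9^2)
side = sqrt(144 + 81)
side = sqrt(225) = 15

15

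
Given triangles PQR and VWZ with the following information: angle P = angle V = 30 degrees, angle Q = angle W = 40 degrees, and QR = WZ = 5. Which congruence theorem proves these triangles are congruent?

The given information matches AAS: Two pairs of corresponding angles and a non-included side are equal (Angle-Angle-Side).

AAS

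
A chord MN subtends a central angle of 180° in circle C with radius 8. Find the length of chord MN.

Drop a perpendicular from the center to the chord, bisecting both the chord and the central angle.
Each half-chord = r sin(θ/2) = 8 sin(90°).
The full chord = 2 × 8 × sin(90°) = 16.

16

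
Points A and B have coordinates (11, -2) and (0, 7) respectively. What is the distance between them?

d = sqrt((0 - 11)^2 + (7 - -2)^2)
d = sqrt(-11^2 + 9^2)
d = sqrt(121 + 81)
d = sqrt(202)

sqrt(202)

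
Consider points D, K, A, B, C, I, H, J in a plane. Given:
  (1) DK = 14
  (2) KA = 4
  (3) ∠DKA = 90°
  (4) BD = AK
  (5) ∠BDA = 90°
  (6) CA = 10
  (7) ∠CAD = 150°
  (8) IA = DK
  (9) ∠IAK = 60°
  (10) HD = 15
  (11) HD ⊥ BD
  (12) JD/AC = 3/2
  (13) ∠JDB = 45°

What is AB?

From the given relations: BD = AK = 4.
Step 1: By the law of cosines on triangle DKA: DA² = 14² + 4² − 2·14·4·cos(90°) = 212, so DA = 2·√53.
Step 2: By the law of cosines on triangle ADB: AB² = (2·√53)² + 4² − 2·2·√53·4·cos(90°) = 228, so AB = 2·√57.

Therefore, the length of AB = 2·√57.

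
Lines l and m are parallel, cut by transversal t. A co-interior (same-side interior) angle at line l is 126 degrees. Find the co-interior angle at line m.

Co-interior angles (same-side interior) formed by parallel lines and a transversal are supplementary (sum to 180 degrees).
The given angle is 126 degrees.
The co-interior angle = 180 - 126 = 54 degrees.

54 degrees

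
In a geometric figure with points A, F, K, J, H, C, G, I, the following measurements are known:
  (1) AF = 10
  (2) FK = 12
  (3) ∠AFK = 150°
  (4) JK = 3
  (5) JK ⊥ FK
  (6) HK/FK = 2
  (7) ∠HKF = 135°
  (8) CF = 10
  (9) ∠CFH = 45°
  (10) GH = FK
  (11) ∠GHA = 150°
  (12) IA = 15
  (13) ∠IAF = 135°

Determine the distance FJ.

Step 1: By the law of cosines on triangle FKJ: FJ² = 12² + 3² − 2·12·3·cos(90°) = 153, so FJ = 3·√17.

Therefore, the length of FJ = 3·√17.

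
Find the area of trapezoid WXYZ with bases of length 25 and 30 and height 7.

Area = (25 + 30) * 7 / 2 = 385 / 2 = 385/2

385/2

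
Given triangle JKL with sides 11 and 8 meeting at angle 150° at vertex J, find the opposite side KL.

By the law of cosines: KL^2 = JK^2 + JL^2 - 2*JK*JL*cos(J)
KL^2 = 11^2 + 8^2 - 2*11*8*cos(150°)
KL^2 = 121 + 64 - 176*(-sqrt(3)/2)
KL^2 = 88*sqrt(3) + 185
KL = sqrt(88*sqrt(3) + 185)

sqrt(88*sqrt(3) + 185)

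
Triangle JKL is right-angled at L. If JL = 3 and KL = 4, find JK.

JK = sqrt(3^2 + 4^2) = sqrt(25) = 5

5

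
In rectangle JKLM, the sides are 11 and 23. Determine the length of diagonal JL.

A rectangle's diagonal splits it into two right triangles, with the diagonal as the hypotenuse.
By the Pythagorean theorem, d^2 = 11^2 + 23^2 = 650.
Therefore d = sqrt(650) = 5*sqrt(26).

5*sqrt(26)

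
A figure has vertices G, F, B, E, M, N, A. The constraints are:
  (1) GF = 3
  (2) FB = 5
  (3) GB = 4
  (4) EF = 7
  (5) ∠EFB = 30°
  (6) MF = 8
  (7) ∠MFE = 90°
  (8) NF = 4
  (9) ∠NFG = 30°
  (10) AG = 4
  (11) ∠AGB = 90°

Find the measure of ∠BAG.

Step 1: By the law of cosines on triangle AGB: AB² = 4² + 4² − 2·4·4·cos(90°) = 32, so AB = 4·√2.
Step 2: By the inverse law of cosines on triangle BAG: cos(∠BAG) = ((4·√2)² + 4² − 4²) / (2·4·√2·4) = 32/45.25 = 0.7071, so ∠BAG = 45°.

Therefore, the measure of angle ∠BAG = 45°.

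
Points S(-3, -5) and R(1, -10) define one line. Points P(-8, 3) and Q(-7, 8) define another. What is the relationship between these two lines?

Slope of line 1: m1 = (-10 - -5)/(1 - -3) = -5/4 = -5/4
Slope of line 2: m2 = (8 - 3)/(-7 - -8) = 5/1 = 5
For parallel lines we need equal slopes: -5/4 != 5.
For perpendicular lines we need m1*m2 = -1: (-5/4)(5) = -25/4 != -1.
Since neither condition holds, the lines are neither parallel nor perpendicular.

Neither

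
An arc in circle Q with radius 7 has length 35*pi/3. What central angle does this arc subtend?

The full circumference is 2πr = 14*pi.
The arc is 35*pi/3 / 14*pi = 5/6 of the full circle.
So the central angle = 5/6 × 360° = 300°.

300°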